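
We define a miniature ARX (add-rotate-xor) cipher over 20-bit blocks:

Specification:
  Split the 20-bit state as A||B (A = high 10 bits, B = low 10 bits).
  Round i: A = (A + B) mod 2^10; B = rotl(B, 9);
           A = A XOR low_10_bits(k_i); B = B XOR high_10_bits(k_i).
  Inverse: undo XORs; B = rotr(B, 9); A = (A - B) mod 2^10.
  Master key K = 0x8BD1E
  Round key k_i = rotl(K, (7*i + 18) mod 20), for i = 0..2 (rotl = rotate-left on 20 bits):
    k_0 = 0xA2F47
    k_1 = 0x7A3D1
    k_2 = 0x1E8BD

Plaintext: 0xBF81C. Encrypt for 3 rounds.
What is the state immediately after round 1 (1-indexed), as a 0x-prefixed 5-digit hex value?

s_0 = plaintext = 0xBF81C
s_1 = Round(s_0, k_0) = 0x17685
s_2 = Round(s_1, k_1) = 0x4CEAA
s_3 = Round(s_2, k_2) = 0xD812F

0x17685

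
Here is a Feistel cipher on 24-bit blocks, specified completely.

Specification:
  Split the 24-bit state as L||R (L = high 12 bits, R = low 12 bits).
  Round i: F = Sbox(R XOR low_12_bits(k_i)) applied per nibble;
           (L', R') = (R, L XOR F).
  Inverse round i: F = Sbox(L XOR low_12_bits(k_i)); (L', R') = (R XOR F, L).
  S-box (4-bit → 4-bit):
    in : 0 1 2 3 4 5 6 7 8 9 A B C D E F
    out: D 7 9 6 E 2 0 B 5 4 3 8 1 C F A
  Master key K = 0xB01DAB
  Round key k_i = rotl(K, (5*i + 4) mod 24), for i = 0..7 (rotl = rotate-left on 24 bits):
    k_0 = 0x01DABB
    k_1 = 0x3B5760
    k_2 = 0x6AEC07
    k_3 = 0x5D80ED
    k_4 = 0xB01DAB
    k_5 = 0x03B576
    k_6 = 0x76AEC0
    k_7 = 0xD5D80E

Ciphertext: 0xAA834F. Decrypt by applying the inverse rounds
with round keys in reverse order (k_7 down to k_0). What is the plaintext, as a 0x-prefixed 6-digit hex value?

0x20F843

s_0 = ciphertext = 0xAA834F
s_1 = InvRound(s_0, k_7) = 0xA7FAA8
s_2 = InvRound(s_1, k_6) = 0x422A7F
s_3 = InvRound(s_2, k_5) = 0xD51422
s_4 = InvRound(s_3, k_4) = 0x981D51
s_5 = InvRound(s_4, k_3) = 0x950981
s_6 = InvRound(s_5, k_2) = 0xBAA950
s_7 = InvRound(s_6, k_1) = 0x843BAA
s_8 = InvRound(s_7, k_0) = 0x20F843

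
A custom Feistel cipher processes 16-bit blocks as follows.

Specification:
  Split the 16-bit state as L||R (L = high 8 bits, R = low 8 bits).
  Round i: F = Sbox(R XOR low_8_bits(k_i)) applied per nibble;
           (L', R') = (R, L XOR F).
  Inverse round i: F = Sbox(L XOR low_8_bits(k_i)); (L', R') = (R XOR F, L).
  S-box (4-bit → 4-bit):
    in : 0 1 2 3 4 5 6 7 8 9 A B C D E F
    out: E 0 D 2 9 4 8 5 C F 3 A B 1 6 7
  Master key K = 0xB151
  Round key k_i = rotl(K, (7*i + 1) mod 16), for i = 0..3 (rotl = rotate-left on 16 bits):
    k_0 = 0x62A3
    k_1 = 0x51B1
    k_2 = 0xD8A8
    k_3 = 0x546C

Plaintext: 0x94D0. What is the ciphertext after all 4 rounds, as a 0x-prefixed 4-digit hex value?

s_0 = plaintext = 0x94D0
s_1 = Round(s_0, k_0) = 0xD0C6
s_2 = Round(s_1, k_1) = 0xC685
s_3 = Round(s_2, k_2) = 0x8517
s_4 = Round(s_3, k_3) = 0x17DF

0x17DF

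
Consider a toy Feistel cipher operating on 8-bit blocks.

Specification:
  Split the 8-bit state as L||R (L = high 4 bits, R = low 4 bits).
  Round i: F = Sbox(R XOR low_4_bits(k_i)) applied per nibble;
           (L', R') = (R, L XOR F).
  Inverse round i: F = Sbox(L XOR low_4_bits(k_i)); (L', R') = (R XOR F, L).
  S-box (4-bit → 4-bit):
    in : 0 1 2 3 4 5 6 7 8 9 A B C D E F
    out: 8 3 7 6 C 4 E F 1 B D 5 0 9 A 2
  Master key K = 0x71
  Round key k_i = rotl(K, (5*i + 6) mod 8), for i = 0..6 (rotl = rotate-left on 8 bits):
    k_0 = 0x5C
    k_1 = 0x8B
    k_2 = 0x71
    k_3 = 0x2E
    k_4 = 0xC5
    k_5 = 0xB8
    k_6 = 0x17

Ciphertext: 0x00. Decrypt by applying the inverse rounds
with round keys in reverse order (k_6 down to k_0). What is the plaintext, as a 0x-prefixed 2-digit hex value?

0xC9

s_0 = ciphertext = 0x00
s_1 = InvRound(s_0, k_6) = 0xF0
s_2 = InvRound(s_1, k_5) = 0xFF
s_3 = InvRound(s_2, k_4) = 0x2F
s_4 = InvRound(s_3, k_3) = 0xF2
s_5 = InvRound(s_4, k_2) = 0x8F
s_6 = InvRound(s_5, k_1) = 0x98
s_7 = InvRound(s_6, k_0) = 0xC9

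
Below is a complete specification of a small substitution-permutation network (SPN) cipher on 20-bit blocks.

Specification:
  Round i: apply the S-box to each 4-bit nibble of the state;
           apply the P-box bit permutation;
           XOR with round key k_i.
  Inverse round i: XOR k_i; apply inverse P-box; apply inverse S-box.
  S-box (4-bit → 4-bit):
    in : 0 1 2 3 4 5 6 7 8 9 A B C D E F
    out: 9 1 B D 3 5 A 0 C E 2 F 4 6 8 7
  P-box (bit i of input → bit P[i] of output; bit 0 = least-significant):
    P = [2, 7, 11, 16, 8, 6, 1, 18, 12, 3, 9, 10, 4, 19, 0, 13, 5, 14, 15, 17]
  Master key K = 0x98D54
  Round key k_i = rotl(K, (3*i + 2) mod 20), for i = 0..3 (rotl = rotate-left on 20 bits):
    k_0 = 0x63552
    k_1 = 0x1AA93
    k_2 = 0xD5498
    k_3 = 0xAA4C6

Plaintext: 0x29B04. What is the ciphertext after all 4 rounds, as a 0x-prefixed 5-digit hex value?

0x74E3F

s_0 = plaintext = 0x29B04
s_1 = Round(s_0, k_0) = 0x842FF
s_2 = Round(s_1, k_1) = 0xB374D
s_3 = Round(s_2, k_2) = 0xFBD69
s_4 = Round(s_3, k_3) = 0x74E3F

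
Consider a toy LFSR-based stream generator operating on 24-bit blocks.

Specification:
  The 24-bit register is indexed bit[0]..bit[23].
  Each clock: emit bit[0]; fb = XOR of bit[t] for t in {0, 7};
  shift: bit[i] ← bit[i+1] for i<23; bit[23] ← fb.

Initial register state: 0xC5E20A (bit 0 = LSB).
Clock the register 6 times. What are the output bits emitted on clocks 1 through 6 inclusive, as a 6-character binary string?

010100

reg_0 = 0xC5E20A
clock 1: out=0, reg = 0x62F105
clock 2: out=1, reg = 0xB17882
clock 3: out=0, reg = 0xD8BC41
clock 4: out=1, reg = 0xEC5E20
clock 5: out=0, reg = 0x762F10
clock 6: out=0, reg = 0x3B1788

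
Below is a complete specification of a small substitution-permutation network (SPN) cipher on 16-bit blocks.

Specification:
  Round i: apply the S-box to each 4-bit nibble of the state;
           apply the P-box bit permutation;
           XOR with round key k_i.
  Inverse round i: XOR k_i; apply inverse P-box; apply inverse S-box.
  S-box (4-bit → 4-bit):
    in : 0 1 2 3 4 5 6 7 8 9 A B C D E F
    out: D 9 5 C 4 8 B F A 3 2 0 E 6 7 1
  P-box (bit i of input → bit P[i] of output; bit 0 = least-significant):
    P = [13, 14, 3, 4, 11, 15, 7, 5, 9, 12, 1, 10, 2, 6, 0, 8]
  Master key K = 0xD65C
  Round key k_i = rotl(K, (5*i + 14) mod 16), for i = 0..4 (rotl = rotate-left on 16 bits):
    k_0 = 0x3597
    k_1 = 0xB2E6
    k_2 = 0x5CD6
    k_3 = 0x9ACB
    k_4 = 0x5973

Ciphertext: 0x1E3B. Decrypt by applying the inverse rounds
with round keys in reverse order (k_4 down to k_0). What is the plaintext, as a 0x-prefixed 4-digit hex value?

0x4A47

s_0 = ciphertext = 0x1E3B
s_1 = InvRound(s_0, k_4) = 0x81BD
s_2 = InvRound(s_1, k_3) = 0x6E15
s_3 = InvRound(s_2, k_2) = 0xDE4F
s_4 = InvRound(s_3, k_1) = 0x450E
s_5 = InvRound(s_4, k_0) = 0x4A47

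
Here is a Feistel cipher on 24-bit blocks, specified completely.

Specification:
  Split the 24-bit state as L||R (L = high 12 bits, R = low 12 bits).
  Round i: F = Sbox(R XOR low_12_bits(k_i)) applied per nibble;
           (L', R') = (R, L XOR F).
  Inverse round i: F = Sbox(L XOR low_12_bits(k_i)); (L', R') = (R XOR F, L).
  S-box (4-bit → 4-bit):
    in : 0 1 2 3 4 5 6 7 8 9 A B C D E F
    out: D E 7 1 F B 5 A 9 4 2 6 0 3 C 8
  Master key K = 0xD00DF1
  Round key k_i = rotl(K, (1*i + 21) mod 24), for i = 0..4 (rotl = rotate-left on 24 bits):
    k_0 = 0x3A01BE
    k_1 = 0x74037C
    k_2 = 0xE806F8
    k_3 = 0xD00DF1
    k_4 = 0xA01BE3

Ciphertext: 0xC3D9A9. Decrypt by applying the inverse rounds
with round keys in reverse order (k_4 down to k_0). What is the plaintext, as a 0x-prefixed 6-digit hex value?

s_0 = ciphertext = 0xC3D9A9
s_1 = InvRound(s_0, k_4) = 0x395C3D
s_2 = InvRound(s_1, k_3) = 0x062395
s_3 = InvRound(s_2, k_2) = 0x6D7062
s_4 = InvRound(s_3, k_1) = 0xB446D7
s_5 = InvRound(s_4, k_0) = 0x455B44

0x455B44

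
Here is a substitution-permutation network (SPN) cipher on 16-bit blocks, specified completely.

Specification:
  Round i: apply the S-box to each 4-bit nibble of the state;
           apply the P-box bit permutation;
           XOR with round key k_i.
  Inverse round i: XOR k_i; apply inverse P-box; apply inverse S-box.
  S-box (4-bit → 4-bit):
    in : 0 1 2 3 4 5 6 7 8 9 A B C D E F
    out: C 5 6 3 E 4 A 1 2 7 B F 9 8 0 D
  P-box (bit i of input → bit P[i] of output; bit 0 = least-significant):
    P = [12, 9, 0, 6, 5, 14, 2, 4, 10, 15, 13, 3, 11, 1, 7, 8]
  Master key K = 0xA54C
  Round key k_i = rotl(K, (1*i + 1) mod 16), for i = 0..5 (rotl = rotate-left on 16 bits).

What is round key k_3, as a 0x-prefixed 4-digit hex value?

0x54CA

K = 0xA54C
k_0 = rotl(K, (1*0+1) mod 16) = rotl(K, 1) = 0x4A99
k_1 = rotl(K, (1*1+1) mod 16) = rotl(K, 2) = 0x9532
k_2 = rotl(K, (1*2+1) mod 16) = rotl(K, 3) = 0x2A65
k_3 = rotl(K, (1*3+1) mod 16) = rotl(K, 4) = 0x54CA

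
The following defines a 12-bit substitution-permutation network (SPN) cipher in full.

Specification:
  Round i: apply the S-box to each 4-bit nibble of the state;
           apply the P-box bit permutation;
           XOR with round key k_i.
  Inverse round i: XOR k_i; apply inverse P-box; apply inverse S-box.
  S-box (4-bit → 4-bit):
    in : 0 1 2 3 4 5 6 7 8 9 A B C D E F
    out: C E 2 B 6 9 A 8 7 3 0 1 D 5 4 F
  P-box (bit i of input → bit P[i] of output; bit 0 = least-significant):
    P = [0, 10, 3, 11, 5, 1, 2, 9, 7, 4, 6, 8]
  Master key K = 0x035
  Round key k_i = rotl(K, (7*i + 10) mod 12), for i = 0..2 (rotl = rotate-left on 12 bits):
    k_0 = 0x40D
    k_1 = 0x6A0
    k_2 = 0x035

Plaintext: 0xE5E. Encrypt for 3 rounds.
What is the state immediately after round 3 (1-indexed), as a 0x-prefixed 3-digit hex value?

s_0 = plaintext = 0xE5E
s_1 = Round(s_0, k_0) = 0x665
s_2 = Round(s_1, k_1) = 0xDB3
s_3 = Round(s_2, k_2) = 0xCD4

0xCD4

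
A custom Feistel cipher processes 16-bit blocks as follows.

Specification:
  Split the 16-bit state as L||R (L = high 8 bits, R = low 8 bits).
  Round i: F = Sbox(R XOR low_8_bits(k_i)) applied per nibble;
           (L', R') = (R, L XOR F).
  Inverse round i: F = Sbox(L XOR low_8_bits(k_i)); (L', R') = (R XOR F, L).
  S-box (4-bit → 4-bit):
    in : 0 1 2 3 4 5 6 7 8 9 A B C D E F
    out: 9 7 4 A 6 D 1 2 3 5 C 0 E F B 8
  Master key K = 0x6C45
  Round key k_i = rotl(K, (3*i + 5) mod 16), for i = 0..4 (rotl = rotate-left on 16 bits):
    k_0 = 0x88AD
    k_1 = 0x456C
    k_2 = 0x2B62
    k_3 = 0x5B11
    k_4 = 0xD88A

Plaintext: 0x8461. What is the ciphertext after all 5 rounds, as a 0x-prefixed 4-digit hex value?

0xB89A

s_0 = plaintext = 0x8461
s_1 = Round(s_0, k_0) = 0x616A
s_2 = Round(s_1, k_1) = 0x6AF0
s_3 = Round(s_2, k_2) = 0xF03E
s_4 = Round(s_3, k_3) = 0x3EB8
s_5 = Round(s_4, k_4) = 0xB89A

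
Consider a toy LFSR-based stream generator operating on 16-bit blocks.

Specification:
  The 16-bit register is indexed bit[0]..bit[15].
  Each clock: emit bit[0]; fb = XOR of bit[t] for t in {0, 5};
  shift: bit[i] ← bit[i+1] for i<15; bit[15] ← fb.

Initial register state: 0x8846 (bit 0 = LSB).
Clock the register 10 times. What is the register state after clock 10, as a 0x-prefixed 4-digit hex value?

reg_0 = 0x8846
clock 1: out=0, reg = 0x4423
clock 2: out=1, reg = 0x2211
clock 3: out=1, reg = 0x9108
clock 4: out=0, reg = 0x4884
clock 5: out=0, reg = 0x2442
clock 6: out=0, reg = 0x1221
clock 7: out=1, reg = 0x0910
clock 8: out=0, reg = 0x0488
clock 9: out=0, reg = 0x0244
clock 10: out=0, reg = 0x0122

0x0122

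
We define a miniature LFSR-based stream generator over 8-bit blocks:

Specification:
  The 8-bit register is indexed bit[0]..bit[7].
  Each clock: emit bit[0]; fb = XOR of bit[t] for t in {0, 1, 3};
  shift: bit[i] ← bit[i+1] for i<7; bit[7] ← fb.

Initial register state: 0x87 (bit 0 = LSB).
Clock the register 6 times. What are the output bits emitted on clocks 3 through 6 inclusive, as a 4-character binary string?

1000

reg_0 = 0x87
clock 1: out=1, reg = 0x43
clock 2: out=1, reg = 0x21
clock 3: out=1, reg = 0x90
clock 4: out=0, reg = 0x48
clock 5: out=0, reg = 0xA4
clock 6: out=0, reg = 0x52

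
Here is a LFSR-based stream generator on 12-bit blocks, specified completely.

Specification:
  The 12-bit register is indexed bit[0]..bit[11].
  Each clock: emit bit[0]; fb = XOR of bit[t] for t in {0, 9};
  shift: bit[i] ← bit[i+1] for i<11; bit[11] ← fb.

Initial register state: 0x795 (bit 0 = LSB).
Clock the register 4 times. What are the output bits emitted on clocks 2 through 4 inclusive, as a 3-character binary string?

reg_0 = 0x795
clock 1: out=1, reg = 0x3CA
clock 2: out=0, reg = 0x9E5
clock 3: out=1, reg = 0xCF2
clock 4: out=0, reg = 0x679

010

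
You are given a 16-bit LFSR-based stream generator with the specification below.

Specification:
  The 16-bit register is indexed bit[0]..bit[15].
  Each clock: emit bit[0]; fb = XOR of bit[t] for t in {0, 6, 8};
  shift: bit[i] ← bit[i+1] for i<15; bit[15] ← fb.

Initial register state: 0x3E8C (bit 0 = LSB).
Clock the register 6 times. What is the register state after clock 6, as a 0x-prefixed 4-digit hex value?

0x20FA

reg_0 = 0x3E8C
clock 1: out=0, reg = 0x1F46
clock 2: out=0, reg = 0x0FA3
clock 3: out=1, reg = 0x07D1
clock 4: out=1, reg = 0x83E8
clock 5: out=0, reg = 0x41F4
clock 6: out=0, reg = 0x20FA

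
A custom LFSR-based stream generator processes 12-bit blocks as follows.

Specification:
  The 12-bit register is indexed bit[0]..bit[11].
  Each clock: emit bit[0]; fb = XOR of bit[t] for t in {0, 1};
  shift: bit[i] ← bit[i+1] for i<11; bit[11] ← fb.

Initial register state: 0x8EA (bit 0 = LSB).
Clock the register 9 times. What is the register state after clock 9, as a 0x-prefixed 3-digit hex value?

0x4FC

reg_0 = 0x8EA
clock 1: out=0, reg = 0xC75
clock 2: out=1, reg = 0xE3A
clock 3: out=0, reg = 0xF1D
clock 4: out=1, reg = 0xF8E
clock 5: out=0, reg = 0xFC7
clock 6: out=1, reg = 0x7E3
clock 7: out=1, reg = 0x3F1
clock 8: out=1, reg = 0x9F8
clock 9: out=0, reg = 0x4FC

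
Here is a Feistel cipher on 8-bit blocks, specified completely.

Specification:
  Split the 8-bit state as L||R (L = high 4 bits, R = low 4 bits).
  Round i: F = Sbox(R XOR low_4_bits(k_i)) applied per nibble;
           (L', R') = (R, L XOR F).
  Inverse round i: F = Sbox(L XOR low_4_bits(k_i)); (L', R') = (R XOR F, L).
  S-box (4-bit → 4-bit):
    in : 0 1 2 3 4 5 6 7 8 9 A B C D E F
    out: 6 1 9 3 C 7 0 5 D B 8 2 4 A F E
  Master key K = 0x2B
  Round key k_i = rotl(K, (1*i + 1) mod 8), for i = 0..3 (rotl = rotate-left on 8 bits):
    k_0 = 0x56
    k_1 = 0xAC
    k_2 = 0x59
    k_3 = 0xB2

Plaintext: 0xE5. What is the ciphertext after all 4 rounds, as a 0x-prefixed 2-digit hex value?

0x73

s_0 = plaintext = 0xE5
s_1 = Round(s_0, k_0) = 0x5D
s_2 = Round(s_1, k_1) = 0xD4
s_3 = Round(s_2, k_2) = 0x47
s_4 = Round(s_3, k_3) = 0x73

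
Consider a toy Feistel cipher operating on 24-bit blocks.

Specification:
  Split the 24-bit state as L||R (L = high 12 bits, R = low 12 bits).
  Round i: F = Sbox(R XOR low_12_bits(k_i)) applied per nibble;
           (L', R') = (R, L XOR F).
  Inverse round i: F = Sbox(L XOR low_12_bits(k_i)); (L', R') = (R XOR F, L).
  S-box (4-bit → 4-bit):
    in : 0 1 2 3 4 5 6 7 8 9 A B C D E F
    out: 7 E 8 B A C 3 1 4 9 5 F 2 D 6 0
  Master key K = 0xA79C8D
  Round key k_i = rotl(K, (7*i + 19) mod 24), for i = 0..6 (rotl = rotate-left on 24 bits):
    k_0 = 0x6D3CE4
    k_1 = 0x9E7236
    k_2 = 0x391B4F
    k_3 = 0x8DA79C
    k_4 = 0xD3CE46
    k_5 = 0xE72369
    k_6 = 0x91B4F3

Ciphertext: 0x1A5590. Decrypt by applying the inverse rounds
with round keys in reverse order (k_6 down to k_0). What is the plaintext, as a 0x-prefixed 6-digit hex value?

s_0 = ciphertext = 0x1A5590
s_1 = InvRound(s_0, k_6) = 0x9531A5
s_2 = InvRound(s_1, k_5) = 0x410953
s_3 = InvRound(s_2, k_4) = 0xC90410
s_4 = InvRound(s_3, k_3) = 0xB62C90
s_5 = InvRound(s_4, k_2) = 0xB1DB62
s_6 = InvRound(s_5, k_1) = 0x2EDB1D
s_7 = InvRound(s_6, k_0) = 0xD642ED

0xD642ED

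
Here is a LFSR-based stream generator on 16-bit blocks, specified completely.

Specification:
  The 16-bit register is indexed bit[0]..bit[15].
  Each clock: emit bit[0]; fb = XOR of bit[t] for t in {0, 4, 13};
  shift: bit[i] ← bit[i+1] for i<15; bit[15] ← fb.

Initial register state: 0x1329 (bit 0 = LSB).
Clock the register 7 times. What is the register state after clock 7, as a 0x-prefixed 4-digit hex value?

reg_0 = 0x1329
clock 1: out=1, reg = 0x8994
clock 2: out=0, reg = 0xC4CA
clock 3: out=0, reg = 0x6265
clock 4: out=1, reg = 0x3132
clock 5: out=0, reg = 0x1899
clock 6: out=1, reg = 0x0C4C
clock 7: out=0, reg = 0x0626

0x0626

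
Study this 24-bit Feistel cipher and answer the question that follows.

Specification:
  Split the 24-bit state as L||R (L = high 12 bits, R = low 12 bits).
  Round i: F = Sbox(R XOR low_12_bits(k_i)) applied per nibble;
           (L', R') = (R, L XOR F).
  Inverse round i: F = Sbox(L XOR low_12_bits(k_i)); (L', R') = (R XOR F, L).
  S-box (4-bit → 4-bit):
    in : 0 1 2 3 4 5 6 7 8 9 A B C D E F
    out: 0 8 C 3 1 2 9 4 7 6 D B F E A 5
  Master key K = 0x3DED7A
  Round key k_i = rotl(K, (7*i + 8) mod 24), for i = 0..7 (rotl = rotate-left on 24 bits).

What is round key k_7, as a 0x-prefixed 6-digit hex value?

K = 0x3DED7A
k_0 = rotl(K, (7*0+8) mod 24) = rotl(K, 8) = 0xED7A3D
k_1 = rotl(K, (7*1+8) mod 24) = rotl(K, 15) = 0xBD1EF6
k_2 = rotl(K, (7*2+8) mod 24) = rotl(K, 22) = 0x8F7B5E
k_3 = rotl(K, (7*3+8) mod 24) = rotl(K, 5) = 0xBDAF47
k_4 = rotl(K, (7*4+8) mod 24) = rotl(K, 12) = 0xD7A3DE
k_5 = rotl(K, (7*5+8) mod 24) = rotl(K, 19) = 0xD1EF6B
k_6 = rotl(K, (7*6+8) mod 24) = rotl(K, 2) = 0xF7B5E8
k_7 = rotl(K, (7*7+8) mod 24) = rotl(K, 9) = 0xDAF47B

0xDAF47B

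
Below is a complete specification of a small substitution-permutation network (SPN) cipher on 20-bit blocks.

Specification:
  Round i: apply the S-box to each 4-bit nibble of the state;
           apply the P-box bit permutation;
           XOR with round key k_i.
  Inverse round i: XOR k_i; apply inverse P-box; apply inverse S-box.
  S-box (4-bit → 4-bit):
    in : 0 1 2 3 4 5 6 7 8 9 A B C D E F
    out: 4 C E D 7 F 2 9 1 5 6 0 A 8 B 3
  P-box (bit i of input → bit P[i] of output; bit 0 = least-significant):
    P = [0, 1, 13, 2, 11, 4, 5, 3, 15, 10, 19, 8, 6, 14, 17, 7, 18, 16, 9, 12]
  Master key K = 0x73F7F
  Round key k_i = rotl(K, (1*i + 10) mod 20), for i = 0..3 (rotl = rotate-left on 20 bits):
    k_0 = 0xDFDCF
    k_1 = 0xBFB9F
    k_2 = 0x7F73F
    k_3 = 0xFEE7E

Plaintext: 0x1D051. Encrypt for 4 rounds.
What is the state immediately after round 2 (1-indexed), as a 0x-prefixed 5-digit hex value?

s_0 = plaintext = 0x1D051
s_1 = Round(s_0, k_0) = 0x5C773
s_2 = Round(s_1, k_1) = 0xE0012
s_3 = Round(s_2, k_2) = 0x8C711
s_4 = Round(s_3, k_3) = 0xB0FD2

0xE0012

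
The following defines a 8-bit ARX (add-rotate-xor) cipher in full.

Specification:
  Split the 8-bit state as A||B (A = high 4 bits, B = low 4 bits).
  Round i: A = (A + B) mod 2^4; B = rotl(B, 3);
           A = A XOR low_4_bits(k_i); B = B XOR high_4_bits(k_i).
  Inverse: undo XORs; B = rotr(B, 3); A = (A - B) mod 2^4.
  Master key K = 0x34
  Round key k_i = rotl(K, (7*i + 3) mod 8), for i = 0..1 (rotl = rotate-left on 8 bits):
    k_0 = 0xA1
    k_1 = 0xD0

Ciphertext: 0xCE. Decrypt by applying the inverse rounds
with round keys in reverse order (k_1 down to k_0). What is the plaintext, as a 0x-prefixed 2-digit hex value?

0xE9

s_0 = ciphertext = 0xCE
s_1 = InvRound(s_0, k_1) = 0x66
s_2 = InvRound(s_1, k_0) = 0xE9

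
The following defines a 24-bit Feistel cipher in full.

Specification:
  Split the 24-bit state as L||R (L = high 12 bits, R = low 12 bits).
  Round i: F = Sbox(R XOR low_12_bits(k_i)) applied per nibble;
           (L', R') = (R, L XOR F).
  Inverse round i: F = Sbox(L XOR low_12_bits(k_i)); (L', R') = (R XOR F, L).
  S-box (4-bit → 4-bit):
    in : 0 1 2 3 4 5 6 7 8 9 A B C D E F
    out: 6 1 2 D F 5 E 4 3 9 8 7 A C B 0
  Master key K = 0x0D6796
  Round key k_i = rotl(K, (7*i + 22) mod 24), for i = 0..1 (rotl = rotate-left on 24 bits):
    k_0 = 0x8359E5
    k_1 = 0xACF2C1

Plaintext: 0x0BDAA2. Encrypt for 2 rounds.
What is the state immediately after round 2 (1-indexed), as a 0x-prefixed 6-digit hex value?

0xD49A91

s_0 = plaintext = 0x0BDAA2
s_1 = Round(s_0, k_0) = 0xAA2D49
s_2 = Round(s_1, k_1) = 0xD49A91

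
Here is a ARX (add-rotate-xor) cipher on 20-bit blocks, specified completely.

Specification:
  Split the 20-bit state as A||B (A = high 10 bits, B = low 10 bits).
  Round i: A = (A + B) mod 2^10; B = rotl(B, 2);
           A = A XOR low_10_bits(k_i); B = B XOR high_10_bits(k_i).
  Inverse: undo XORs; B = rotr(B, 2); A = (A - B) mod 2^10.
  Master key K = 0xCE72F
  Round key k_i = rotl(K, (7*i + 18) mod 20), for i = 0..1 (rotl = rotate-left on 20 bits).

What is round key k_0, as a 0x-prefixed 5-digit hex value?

K = 0xCE72F
k_0 = rotl(K, (7*0+18) mod 20) = rotl(K, 18) = 0xF39CB

0xF39CB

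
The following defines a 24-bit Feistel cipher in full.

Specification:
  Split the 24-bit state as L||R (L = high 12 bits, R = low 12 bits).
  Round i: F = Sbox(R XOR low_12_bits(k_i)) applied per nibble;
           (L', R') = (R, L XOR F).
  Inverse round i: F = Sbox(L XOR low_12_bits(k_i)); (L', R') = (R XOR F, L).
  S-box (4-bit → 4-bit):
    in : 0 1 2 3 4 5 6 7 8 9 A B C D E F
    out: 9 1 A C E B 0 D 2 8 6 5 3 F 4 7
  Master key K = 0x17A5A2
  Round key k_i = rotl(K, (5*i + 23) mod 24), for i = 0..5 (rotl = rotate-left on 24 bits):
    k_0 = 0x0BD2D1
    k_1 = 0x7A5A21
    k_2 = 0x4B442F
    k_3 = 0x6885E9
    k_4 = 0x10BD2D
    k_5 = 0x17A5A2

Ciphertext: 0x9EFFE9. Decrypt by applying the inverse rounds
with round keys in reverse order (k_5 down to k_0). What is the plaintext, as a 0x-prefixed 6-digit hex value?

s_0 = ciphertext = 0x9EFFE9
s_1 = InvRound(s_0, k_5) = 0xC069EF
s_2 = InvRound(s_1, k_4) = 0x84AC06
s_3 = InvRound(s_2, k_3) = 0x36A84A
s_4 = InvRound(s_3, k_2) = 0x5A136A
s_5 = InvRound(s_4, k_1) = 0x4435A1
s_6 = InvRound(s_5, k_0) = 0x52B443

0x52B443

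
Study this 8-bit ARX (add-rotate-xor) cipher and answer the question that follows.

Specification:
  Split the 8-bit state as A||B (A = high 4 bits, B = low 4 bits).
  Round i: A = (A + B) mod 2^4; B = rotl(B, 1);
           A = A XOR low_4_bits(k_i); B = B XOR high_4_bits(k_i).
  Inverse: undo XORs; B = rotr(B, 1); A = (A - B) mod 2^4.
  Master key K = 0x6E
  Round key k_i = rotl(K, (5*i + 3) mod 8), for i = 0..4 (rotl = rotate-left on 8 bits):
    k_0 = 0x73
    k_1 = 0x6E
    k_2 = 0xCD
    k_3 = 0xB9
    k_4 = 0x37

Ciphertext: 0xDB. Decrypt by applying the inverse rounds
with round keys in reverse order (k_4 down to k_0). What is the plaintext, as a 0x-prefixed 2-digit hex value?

0x44

s_0 = ciphertext = 0xDB
s_1 = InvRound(s_0, k_4) = 0x64
s_2 = InvRound(s_1, k_3) = 0x0F
s_3 = InvRound(s_2, k_2) = 0x49
s_4 = InvRound(s_3, k_1) = 0xBF
s_5 = InvRound(s_4, k_0) = 0x44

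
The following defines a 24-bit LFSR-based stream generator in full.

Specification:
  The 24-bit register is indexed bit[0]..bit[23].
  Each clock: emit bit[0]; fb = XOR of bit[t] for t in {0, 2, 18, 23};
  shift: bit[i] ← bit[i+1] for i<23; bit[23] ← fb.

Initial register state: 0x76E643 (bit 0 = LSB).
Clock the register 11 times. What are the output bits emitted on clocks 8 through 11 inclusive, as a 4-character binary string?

reg_0 = 0x76E643
clock 1: out=1, reg = 0x3B7321
clock 2: out=1, reg = 0x9DB990
clock 3: out=0, reg = 0x4EDCC8
clock 4: out=0, reg = 0xA76E64
clock 5: out=0, reg = 0xD3B732
clock 6: out=0, reg = 0xE9DB99
clock 7: out=1, reg = 0x74EDCC
clock 8: out=0, reg = 0x3A76E6
clock 9: out=0, reg = 0x9D3B73
clock 10: out=1, reg = 0xCE9DB9
clock 11: out=1, reg = 0xE74EDC

0011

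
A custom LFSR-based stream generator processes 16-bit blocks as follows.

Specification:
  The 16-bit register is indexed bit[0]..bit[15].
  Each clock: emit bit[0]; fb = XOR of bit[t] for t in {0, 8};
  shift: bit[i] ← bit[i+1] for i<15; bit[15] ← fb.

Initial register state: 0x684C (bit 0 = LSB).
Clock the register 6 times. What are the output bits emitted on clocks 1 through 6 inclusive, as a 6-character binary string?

001100

reg_0 = 0x684C
clock 1: out=0, reg = 0x3426
clock 2: out=0, reg = 0x1A13
clock 3: out=1, reg = 0x8D09
clock 4: out=1, reg = 0x4684
clock 5: out=0, reg = 0x2342
clock 6: out=0, reg = 0x91A1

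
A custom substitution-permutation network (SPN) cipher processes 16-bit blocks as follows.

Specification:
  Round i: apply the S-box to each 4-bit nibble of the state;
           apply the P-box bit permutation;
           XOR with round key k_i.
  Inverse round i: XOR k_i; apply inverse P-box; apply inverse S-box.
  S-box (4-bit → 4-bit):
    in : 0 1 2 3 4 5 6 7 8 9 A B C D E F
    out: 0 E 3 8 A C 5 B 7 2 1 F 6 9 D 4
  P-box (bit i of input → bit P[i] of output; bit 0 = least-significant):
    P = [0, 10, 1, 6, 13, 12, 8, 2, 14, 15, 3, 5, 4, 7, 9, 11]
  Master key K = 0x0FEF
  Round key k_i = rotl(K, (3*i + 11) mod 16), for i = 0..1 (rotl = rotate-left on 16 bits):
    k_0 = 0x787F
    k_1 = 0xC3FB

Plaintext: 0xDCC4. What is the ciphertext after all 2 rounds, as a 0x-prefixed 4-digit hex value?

s_0 = plaintext = 0xDCC4
s_1 = Round(s_0, k_0) = 0xE527
s_2 = Round(s_1, k_1) = 0xFD82

0xFD82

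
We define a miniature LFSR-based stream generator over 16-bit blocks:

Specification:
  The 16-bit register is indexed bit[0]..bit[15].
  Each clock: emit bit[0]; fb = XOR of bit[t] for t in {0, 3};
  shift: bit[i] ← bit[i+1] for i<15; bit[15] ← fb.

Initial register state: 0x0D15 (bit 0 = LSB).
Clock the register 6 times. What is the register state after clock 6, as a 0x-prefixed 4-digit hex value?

reg_0 = 0x0D15
clock 1: out=1, reg = 0x868A
clock 2: out=0, reg = 0xC345
clock 3: out=1, reg = 0xE1A2
clock 4: out=0, reg = 0x70D1
clock 5: out=1, reg = 0xB868
clock 6: out=0, reg = 0xDC34

0xDC34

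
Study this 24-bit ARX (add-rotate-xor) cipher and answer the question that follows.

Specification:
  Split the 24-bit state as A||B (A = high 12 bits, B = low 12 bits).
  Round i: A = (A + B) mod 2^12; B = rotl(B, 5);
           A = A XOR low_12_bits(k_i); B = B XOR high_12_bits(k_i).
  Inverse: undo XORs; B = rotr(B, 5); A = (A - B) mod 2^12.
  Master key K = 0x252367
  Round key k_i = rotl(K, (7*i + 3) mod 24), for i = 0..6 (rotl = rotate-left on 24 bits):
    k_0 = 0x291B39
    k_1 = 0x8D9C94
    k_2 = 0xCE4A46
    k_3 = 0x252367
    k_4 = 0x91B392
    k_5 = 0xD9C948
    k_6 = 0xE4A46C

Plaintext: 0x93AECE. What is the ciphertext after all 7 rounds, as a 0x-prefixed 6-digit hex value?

s_0 = plaintext = 0x93AECE
s_1 = Round(s_0, k_0) = 0x331B4C
s_2 = Round(s_1, k_1) = 0x2E914F
s_3 = Round(s_2, k_2) = 0xE7E506
s_4 = Round(s_3, k_3) = 0x0E3298
s_5 = Round(s_4, k_4) = 0x0E9A1E
s_6 = Round(s_5, k_5) = 0x24FE48
s_7 = Round(s_6, k_6) = 0x4FB756

0x4FB756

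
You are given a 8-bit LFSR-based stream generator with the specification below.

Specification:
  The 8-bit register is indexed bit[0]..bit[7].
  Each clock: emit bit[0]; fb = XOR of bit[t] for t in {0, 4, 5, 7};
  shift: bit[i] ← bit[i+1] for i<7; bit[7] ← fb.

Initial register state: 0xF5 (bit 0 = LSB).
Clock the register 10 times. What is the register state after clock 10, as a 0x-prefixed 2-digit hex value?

reg_0 = 0xF5
clock 1: out=1, reg = 0x7A
clock 2: out=0, reg = 0x3D
clock 3: out=1, reg = 0x9E
clock 4: out=0, reg = 0x4F
clock 5: out=1, reg = 0xA7
clock 6: out=1, reg = 0xD3
clock 7: out=1, reg = 0xE9
clock 8: out=1, reg = 0xF4
clock 9: out=0, reg = 0xFA
clock 10: out=0, reg = 0xFD

0xFD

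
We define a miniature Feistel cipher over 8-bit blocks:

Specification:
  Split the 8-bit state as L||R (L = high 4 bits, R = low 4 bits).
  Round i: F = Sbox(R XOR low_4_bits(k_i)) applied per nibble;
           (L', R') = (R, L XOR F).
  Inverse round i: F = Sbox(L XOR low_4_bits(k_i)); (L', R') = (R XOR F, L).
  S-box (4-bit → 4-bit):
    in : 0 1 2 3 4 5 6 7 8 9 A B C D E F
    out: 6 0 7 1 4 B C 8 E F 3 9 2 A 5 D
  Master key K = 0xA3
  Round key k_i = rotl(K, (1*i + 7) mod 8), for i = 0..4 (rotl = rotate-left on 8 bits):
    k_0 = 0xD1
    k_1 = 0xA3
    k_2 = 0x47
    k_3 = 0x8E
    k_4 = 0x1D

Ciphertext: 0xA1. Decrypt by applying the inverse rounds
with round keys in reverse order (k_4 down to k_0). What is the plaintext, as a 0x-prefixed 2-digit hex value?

0x32

s_0 = ciphertext = 0xA1
s_1 = InvRound(s_0, k_4) = 0x9A
s_2 = InvRound(s_1, k_3) = 0x29
s_3 = InvRound(s_2, k_2) = 0x22
s_4 = InvRound(s_3, k_1) = 0x22
s_5 = InvRound(s_4, k_0) = 0x32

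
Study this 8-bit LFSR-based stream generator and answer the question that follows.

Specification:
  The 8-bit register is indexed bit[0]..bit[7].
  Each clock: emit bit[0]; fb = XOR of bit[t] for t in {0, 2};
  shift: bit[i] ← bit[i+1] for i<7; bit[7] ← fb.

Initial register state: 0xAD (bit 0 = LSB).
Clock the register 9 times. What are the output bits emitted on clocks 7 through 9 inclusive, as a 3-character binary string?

010

reg_0 = 0xAD
clock 1: out=1, reg = 0x56
clock 2: out=0, reg = 0xAB
clock 3: out=1, reg = 0xD5
clock 4: out=1, reg = 0x6A
clock 5: out=0, reg = 0x35
clock 6: out=1, reg = 0x1A
clock 7: out=0, reg = 0x0D
clock 8: out=1, reg = 0x06
clock 9: out=0, reg = 0x83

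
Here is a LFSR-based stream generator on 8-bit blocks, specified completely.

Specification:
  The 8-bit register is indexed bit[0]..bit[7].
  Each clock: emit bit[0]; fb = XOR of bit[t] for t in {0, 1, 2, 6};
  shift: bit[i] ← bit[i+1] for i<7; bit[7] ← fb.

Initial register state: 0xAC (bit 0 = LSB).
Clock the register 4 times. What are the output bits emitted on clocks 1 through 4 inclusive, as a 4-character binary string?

reg_0 = 0xAC
clock 1: out=0, reg = 0xD6
clock 2: out=0, reg = 0xEB
clock 3: out=1, reg = 0xF5
clock 4: out=1, reg = 0xFA

0011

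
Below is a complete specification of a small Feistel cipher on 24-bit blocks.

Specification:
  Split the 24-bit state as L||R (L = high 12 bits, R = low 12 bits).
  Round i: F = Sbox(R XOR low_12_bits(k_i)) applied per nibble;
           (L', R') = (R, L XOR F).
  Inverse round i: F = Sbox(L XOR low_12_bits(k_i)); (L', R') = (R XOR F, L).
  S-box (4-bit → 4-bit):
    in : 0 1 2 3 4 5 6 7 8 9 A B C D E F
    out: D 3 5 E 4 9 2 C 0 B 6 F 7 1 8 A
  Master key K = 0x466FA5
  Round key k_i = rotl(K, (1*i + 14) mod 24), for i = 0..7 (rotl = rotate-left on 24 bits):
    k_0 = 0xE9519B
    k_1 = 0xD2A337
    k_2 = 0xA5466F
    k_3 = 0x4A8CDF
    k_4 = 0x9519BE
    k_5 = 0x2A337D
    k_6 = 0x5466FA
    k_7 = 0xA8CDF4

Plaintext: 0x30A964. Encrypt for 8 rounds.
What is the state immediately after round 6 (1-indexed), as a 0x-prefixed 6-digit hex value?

s_0 = plaintext = 0x30A964
s_1 = Round(s_0, k_0) = 0x9643A0
s_2 = Round(s_1, k_1) = 0x3A04D8
s_3 = Round(s_2, k_2) = 0x4D865C
s_4 = Round(s_3, k_3) = 0x65C2D6
s_5 = Round(s_4, k_4) = 0x2D697C
s_6 = Round(s_5, k_5) = 0x97C405
s_7 = Round(s_6, k_6) = 0x405CD6
s_8 = Round(s_7, k_7) = 0xCD6750

0x97C405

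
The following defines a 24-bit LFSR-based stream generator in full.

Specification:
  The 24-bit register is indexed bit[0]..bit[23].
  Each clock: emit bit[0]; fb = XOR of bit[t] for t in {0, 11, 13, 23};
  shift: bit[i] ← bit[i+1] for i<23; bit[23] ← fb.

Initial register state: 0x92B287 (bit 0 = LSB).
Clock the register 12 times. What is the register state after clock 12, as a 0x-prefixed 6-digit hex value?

reg_0 = 0x92B287
clock 1: out=1, reg = 0xC95943
clock 2: out=1, reg = 0xE4ACA1
clock 3: out=1, reg = 0x725650
clock 4: out=0, reg = 0x392B28
clock 5: out=0, reg = 0x1C9594
clock 6: out=0, reg = 0x0E4ACA
clock 7: out=0, reg = 0x872565
clock 8: out=1, reg = 0xC392B2
clock 9: out=0, reg = 0xE1C959
clock 10: out=1, reg = 0xF0E4AC
clock 11: out=0, reg = 0x787256
clock 12: out=0, reg = 0xBC392B

0xBC392B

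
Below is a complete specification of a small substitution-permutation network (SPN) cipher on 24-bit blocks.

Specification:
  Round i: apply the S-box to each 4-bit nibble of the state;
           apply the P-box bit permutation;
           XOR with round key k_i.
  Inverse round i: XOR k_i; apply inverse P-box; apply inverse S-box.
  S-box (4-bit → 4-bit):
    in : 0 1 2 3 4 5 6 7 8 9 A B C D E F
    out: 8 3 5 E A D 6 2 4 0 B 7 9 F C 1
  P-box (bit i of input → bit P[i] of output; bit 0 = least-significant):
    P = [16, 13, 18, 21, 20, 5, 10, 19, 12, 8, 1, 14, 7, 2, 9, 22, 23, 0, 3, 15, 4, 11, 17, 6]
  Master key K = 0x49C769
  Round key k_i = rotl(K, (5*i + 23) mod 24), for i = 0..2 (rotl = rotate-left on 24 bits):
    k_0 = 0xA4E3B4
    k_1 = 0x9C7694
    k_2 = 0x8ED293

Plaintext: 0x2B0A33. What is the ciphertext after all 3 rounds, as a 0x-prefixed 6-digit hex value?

s_0 = plaintext = 0x2B0A33
s_1 = Round(s_0, k_0) = 0x4A968D
s_2 = Round(s_1, k_1) = 0x39DBD7
s_3 = Round(s_2, k_2) = 0xD4ED75

0xD4ED75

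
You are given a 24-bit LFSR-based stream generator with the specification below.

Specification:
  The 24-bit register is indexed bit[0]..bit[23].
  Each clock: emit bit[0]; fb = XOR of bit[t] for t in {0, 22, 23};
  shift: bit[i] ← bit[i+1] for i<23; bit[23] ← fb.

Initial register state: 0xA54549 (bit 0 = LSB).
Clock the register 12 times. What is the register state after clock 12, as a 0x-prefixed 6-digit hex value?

reg_0 = 0xA54549
clock 1: out=1, reg = 0x52A2A4
clock 2: out=0, reg = 0xA95152
clock 3: out=0, reg = 0xD4A8A9
clock 4: out=1, reg = 0xEA5454
clock 5: out=0, reg = 0x752A2A
clock 6: out=0, reg = 0xBA9515
clock 7: out=1, reg = 0x5D4A8A
clock 8: out=0, reg = 0xAEA545
clock 9: out=1, reg = 0x5752A2
clock 10: out=0, reg = 0xABA951
clock 11: out=1, reg = 0x55D4A8
clock 12: out=0, reg = 0xAAEA54

0xAAEA54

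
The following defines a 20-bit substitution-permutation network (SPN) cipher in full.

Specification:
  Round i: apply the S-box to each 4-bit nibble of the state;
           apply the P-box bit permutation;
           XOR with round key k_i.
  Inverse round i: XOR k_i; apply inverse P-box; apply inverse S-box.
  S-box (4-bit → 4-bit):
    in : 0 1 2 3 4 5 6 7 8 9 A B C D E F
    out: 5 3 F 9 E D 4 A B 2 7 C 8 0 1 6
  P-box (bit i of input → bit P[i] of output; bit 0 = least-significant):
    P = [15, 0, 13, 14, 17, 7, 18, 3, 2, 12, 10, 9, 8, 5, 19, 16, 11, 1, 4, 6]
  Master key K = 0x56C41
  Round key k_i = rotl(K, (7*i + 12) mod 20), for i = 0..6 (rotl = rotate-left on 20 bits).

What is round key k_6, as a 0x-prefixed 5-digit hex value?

0x055B1

K = 0x56C41
k_0 = rotl(K, (7*0+12) mod 20) = rotl(K, 12) = 0x4156C
k_1 = rotl(K, (7*1+12) mod 20) = rotl(K, 19) = 0xAB620
k_2 = rotl(K, (7*2+12) mod 20) = rotl(K, 6) = 0xB1055
k_3 = rotl(K, (7*3+12) mod 20) = rotl(K, 13) = 0x82AD8
k_4 = rotl(K, (7*4+12) mod 20) = rotl(K, 0) = 0x56C41
k_5 = rotl(K, (7*5+12) mod 20) = rotl(K, 7) = 0x620AB
k_6 = rotl(K, (7*6+12) mod 20) = rotl(K, 14) = 0x055B1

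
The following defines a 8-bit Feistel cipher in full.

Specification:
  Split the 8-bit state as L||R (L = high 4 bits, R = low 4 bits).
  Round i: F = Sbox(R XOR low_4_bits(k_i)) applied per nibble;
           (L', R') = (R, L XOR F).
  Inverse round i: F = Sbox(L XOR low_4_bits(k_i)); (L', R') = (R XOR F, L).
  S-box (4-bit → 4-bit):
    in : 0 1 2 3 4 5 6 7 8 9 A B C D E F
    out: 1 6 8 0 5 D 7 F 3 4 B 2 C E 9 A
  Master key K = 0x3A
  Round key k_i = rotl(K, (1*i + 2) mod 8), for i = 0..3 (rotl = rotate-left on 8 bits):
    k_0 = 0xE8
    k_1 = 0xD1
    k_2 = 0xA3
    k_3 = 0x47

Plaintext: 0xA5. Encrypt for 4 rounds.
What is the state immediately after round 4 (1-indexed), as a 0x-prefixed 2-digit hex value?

s_0 = plaintext = 0xA5
s_1 = Round(s_0, k_0) = 0x54
s_2 = Round(s_1, k_1) = 0x48
s_3 = Round(s_2, k_2) = 0x86
s_4 = Round(s_3, k_3) = 0x6E

0x6E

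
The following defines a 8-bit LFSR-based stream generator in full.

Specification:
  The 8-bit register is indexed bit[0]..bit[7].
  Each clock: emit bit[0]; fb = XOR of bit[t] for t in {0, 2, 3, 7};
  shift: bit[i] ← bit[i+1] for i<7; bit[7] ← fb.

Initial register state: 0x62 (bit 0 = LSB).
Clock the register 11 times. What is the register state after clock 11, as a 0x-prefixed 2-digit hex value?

0x72

reg_0 = 0x62
clock 1: out=0, reg = 0x31
clock 2: out=1, reg = 0x98
clock 3: out=0, reg = 0x4C
clock 4: out=0, reg = 0x26
clock 5: out=0, reg = 0x93
clock 6: out=1, reg = 0x49
clock 7: out=1, reg = 0x24
clock 8: out=0, reg = 0x92
clock 9: out=0, reg = 0xC9
clock 10: out=1, reg = 0xE4
clock 11: out=0, reg = 0x72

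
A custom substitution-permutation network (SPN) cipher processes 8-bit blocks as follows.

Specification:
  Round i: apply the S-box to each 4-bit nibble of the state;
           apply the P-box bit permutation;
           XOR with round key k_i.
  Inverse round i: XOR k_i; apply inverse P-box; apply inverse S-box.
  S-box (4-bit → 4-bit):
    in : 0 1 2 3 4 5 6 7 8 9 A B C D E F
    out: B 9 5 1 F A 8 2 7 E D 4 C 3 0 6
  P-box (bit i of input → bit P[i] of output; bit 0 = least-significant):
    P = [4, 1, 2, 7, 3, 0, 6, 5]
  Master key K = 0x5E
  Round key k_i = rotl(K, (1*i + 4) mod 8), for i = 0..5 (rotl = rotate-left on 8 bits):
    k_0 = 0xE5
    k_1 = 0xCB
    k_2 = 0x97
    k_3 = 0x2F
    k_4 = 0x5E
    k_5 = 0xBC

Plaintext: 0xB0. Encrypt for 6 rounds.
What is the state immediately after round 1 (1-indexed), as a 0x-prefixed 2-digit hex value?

s_0 = plaintext = 0xB0
s_1 = Round(s_0, k_0) = 0x37
s_2 = Round(s_1, k_1) = 0xC1
s_3 = Round(s_2, k_2) = 0x67
s_4 = Round(s_3, k_3) = 0x0D
s_5 = Round(s_4, k_4) = 0x65
s_6 = Round(s_5, k_5) = 0x1E

0x37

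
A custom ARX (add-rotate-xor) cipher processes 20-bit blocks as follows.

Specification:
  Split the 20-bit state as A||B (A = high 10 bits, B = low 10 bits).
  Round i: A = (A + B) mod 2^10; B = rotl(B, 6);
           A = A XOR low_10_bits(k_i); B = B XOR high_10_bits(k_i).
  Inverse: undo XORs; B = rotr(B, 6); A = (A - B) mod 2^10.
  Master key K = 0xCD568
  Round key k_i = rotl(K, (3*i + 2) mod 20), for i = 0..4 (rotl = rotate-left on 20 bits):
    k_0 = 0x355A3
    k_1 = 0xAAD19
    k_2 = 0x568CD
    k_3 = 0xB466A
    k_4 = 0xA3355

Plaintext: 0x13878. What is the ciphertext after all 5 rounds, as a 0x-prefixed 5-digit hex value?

s_0 = plaintext = 0x13878
s_1 = Round(s_0, k_0) = 0x596D2
s_2 = Round(s_1, k_1) = 0x4BA06
s_3 = Round(s_2, k_2) = 0xFE4FA
s_4 = Round(s_3, k_3) = 0xA645E
s_5 = Round(s_4, k_4) = 0x68909

0x68909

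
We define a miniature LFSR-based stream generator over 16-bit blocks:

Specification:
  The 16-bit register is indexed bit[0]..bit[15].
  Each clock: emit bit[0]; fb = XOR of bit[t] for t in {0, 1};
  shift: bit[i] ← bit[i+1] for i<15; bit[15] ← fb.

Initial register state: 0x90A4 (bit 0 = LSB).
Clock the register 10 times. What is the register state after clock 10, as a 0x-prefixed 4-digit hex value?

reg_0 = 0x90A4
clock 1: out=0, reg = 0x4852
clock 2: out=0, reg = 0xA429
clock 3: out=1, reg = 0xD214
clock 4: out=0, reg = 0x690A
clock 5: out=0, reg = 0xB485
clock 6: out=1, reg = 0xDA42
clock 7: out=0, reg = 0xED21
clock 8: out=1, reg = 0xF690
clock 9: out=0, reg = 0x7B48
clock 10: out=0, reg = 0x3DA4

0x3DA4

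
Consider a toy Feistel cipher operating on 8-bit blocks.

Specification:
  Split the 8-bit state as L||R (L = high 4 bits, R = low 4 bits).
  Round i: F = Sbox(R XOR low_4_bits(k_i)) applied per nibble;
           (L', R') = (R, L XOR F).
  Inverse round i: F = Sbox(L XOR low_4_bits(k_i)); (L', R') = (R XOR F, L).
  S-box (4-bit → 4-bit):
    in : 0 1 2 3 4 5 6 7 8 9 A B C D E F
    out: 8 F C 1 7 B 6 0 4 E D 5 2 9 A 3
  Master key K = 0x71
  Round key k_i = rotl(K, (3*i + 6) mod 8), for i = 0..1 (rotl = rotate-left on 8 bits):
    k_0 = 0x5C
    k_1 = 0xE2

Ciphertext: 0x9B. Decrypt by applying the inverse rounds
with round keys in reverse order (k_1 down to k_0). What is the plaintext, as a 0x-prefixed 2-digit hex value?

0x5E

s_0 = ciphertext = 0x9B
s_1 = InvRound(s_0, k_1) = 0xE9
s_2 = InvRound(s_1, k_0) = 0x5E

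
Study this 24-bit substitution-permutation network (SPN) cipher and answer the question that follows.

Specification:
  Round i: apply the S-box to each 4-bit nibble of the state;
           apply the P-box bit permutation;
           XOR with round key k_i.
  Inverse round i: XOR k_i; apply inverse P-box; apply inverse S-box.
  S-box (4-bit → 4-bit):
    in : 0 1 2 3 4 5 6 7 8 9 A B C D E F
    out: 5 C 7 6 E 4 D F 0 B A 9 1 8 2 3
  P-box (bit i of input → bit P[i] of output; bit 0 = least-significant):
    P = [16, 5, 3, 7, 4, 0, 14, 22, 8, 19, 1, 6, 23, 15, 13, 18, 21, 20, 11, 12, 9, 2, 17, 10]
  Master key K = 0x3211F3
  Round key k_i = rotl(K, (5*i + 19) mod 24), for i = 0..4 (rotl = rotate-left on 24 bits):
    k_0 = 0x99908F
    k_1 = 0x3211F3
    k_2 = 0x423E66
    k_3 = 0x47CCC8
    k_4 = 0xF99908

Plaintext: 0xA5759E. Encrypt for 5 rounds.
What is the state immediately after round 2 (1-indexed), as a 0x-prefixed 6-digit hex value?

s_0 = plaintext = 0xA5759E
s_1 = Round(s_0, k_0) = 0x5D3CB8
s_2 = Round(s_1, k_1) = 0x70A0E3
s_3 = Round(s_2, k_2) = 0x64B149
s_4 = Round(s_3, k_3) = 0x90922B
s_5 = Round(s_4, k_4) = 0x54569F

0x70A0E3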